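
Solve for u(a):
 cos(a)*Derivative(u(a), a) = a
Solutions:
 u(a) = C1 + Integral(a/cos(a), a)


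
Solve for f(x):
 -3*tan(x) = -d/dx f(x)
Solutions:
 f(x) = C1 - 3*log(cos(x))


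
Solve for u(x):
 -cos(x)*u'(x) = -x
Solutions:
 u(x) = C1 + Integral(x/cos(x), x)


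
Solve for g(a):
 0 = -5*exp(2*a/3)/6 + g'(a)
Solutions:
 g(a) = C1 + 5*exp(2*a/3)/4


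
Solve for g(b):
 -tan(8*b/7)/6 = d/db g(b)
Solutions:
 g(b) = C1 + 7*log(cos(8*b/7))/48


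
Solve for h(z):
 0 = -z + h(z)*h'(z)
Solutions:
 h(z) = -sqrt(C1 + z^2)
 h(z) = sqrt(C1 + z^2)


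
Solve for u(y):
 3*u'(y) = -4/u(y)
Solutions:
 u(y) = -sqrt(C1 - 24*y)/3
 u(y) = sqrt(C1 - 24*y)/3


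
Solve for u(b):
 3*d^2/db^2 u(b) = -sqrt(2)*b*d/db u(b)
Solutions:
 u(b) = C1 + C2*erf(2^(3/4)*sqrt(3)*b/6)


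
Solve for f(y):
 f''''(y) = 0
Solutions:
 f(y) = C1 + C2*y + C3*y^2 + C4*y^3


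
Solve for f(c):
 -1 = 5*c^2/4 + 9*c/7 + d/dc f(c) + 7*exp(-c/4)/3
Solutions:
 f(c) = C1 - 5*c^3/12 - 9*c^2/14 - c + 28*exp(-c/4)/3


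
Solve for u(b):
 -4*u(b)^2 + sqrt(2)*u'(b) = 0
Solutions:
 u(b) = -1/(C1 + 2*sqrt(2)*b)


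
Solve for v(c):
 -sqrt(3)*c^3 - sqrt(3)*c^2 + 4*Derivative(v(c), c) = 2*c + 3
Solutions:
 v(c) = C1 + sqrt(3)*c^4/16 + sqrt(3)*c^3/12 + c^2/4 + 3*c/4


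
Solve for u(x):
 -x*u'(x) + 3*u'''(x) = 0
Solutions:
 u(x) = C1 + Integral(C2*airyai(3^(2/3)*x/3) + C3*airybi(3^(2/3)*x/3), x)


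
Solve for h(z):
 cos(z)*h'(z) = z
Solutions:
 h(z) = C1 + Integral(z/cos(z), z)


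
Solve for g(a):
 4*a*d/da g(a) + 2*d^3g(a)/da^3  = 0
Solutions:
 g(a) = C1 + Integral(C2*airyai(-2^(1/3)*a) + C3*airybi(-2^(1/3)*a), a)


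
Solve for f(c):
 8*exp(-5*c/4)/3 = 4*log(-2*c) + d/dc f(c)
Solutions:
 f(c) = C1 - 4*c*log(-c) + 4*c*(1 - log(2)) - 32*exp(-5*c/4)/15


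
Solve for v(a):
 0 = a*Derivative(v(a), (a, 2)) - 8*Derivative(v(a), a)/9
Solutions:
 v(a) = C1 + C2*a^(17/9)


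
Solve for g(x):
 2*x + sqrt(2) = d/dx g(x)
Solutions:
 g(x) = C1 + x^2 + sqrt(2)*x


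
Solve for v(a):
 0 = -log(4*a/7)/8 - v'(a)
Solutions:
 v(a) = C1 - a*log(a)/8 - a*log(2)/4 + a/8 + a*log(7)/8


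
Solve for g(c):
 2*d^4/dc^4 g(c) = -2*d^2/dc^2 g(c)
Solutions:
 g(c) = C1 + C2*c + C3*sin(c) + C4*cos(c)


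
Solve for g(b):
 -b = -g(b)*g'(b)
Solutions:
 g(b) = -sqrt(C1 + b^2)
 g(b) = sqrt(C1 + b^2)


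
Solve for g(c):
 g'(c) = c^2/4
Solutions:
 g(c) = C1 + c^3/12


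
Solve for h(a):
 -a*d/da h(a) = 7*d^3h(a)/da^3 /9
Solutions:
 h(a) = C1 + Integral(C2*airyai(-21^(2/3)*a/7) + C3*airybi(-21^(2/3)*a/7), a)


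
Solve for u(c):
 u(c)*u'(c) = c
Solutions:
 u(c) = -sqrt(C1 + c^2)
 u(c) = sqrt(C1 + c^2)


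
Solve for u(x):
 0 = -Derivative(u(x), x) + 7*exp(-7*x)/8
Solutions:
 u(x) = C1 - exp(-7*x)/8


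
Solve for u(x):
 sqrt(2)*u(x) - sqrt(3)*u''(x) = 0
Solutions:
 u(x) = C1*exp(-2^(1/4)*3^(3/4)*x/3) + C2*exp(2^(1/4)*3^(3/4)*x/3)


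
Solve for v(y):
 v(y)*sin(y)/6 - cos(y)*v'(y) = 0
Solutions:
 v(y) = C1/cos(y)^(1/6)


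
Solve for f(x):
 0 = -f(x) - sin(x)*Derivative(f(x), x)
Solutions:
 f(x) = C1*sqrt(cos(x) + 1)/sqrt(cos(x) - 1)


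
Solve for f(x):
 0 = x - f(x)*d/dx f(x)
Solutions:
 f(x) = -sqrt(C1 + x^2)
 f(x) = sqrt(C1 + x^2)


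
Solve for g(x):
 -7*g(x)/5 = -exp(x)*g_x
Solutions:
 g(x) = C1*exp(-7*exp(-x)/5)


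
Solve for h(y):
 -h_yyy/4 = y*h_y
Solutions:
 h(y) = C1 + Integral(C2*airyai(-2^(2/3)*y) + C3*airybi(-2^(2/3)*y), y)


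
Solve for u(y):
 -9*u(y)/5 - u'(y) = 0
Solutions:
 u(y) = C1*exp(-9*y/5)


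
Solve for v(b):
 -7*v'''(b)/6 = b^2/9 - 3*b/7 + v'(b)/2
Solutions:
 v(b) = C1 + C2*sin(sqrt(21)*b/7) + C3*cos(sqrt(21)*b/7) - 2*b^3/27 + 3*b^2/7 + 28*b/27


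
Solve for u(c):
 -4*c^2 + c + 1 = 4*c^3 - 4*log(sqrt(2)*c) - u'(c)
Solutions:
 u(c) = C1 + c^4 + 4*c^3/3 - c^2/2 - 4*c*log(c) - c*log(4) + 3*c


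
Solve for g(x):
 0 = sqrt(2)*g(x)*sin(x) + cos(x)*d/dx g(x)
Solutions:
 g(x) = C1*cos(x)^(sqrt(2))


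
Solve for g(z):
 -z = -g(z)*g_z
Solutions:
 g(z) = -sqrt(C1 + z^2)
 g(z) = sqrt(C1 + z^2)


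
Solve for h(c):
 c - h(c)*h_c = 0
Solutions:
 h(c) = -sqrt(C1 + c^2)
 h(c) = sqrt(C1 + c^2)


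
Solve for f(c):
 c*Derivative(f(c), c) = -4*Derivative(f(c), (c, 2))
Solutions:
 f(c) = C1 + C2*erf(sqrt(2)*c/4)


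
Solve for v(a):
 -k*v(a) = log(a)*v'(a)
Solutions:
 v(a) = C1*exp(-k*li(a))


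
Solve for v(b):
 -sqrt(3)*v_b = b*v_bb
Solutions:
 v(b) = C1 + C2*b^(1 - sqrt(3))


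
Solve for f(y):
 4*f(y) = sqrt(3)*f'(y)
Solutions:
 f(y) = C1*exp(4*sqrt(3)*y/3)


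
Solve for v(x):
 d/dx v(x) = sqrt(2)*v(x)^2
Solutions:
 v(x) = -1/(C1 + sqrt(2)*x)


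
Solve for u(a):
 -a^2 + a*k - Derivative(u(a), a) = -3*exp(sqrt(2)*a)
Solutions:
 u(a) = C1 - a^3/3 + a^2*k/2 + 3*sqrt(2)*exp(sqrt(2)*a)/2


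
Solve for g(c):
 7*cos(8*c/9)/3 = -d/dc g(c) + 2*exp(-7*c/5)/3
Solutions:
 g(c) = C1 - 21*sin(8*c/9)/8 - 10*exp(-7*c/5)/21


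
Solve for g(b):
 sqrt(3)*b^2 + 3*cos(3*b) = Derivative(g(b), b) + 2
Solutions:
 g(b) = C1 + sqrt(3)*b^3/3 - 2*b + sin(3*b)


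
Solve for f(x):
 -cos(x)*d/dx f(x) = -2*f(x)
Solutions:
 f(x) = C1*(sin(x) + 1)/(sin(x) - 1)


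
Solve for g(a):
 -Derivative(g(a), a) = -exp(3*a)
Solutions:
 g(a) = C1 + exp(3*a)/3


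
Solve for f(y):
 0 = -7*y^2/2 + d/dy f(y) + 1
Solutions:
 f(y) = C1 + 7*y^3/6 - y


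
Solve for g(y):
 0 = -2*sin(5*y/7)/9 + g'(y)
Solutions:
 g(y) = C1 - 14*cos(5*y/7)/45


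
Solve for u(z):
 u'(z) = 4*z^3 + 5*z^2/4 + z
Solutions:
 u(z) = C1 + z^4 + 5*z^3/12 + z^2/2


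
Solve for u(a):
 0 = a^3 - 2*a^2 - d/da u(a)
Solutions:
 u(a) = C1 + a^4/4 - 2*a^3/3


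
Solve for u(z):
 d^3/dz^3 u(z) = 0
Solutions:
 u(z) = C1 + C2*z + C3*z^2


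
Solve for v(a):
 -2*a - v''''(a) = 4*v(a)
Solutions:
 v(a) = -a/2 + (C1*sin(a) + C2*cos(a))*exp(-a) + (C3*sin(a) + C4*cos(a))*exp(a)


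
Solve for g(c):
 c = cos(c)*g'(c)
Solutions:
 g(c) = C1 + Integral(c/cos(c), c)


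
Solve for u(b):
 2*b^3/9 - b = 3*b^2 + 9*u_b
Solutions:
 u(b) = C1 + b^4/162 - b^3/9 - b^2/18


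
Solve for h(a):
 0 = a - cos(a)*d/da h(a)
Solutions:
 h(a) = C1 + Integral(a/cos(a), a)


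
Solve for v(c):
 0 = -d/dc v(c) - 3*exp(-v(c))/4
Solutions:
 v(c) = log(C1 - 3*c/4)


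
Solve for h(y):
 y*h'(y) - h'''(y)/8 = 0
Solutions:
 h(y) = C1 + Integral(C2*airyai(2*y) + C3*airybi(2*y), y)


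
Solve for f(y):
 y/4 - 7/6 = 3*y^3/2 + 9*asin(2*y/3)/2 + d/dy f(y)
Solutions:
 f(y) = C1 - 3*y^4/8 + y^2/8 - 9*y*asin(2*y/3)/2 - 7*y/6 - 9*sqrt(9 - 4*y^2)/4


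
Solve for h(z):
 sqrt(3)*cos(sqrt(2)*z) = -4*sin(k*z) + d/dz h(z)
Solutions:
 h(z) = C1 + sqrt(6)*sin(sqrt(2)*z)/2 - 4*cos(k*z)/k


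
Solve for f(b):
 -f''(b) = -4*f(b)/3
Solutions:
 f(b) = C1*exp(-2*sqrt(3)*b/3) + C2*exp(2*sqrt(3)*b/3)


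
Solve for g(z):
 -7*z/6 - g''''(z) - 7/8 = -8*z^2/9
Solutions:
 g(z) = C1 + C2*z + C3*z^2 + C4*z^3 + z^6/405 - 7*z^5/720 - 7*z^4/192


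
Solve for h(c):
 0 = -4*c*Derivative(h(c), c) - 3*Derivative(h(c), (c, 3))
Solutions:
 h(c) = C1 + Integral(C2*airyai(-6^(2/3)*c/3) + C3*airybi(-6^(2/3)*c/3), c)


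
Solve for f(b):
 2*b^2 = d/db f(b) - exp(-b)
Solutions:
 f(b) = C1 + 2*b^3/3 - exp(-b)


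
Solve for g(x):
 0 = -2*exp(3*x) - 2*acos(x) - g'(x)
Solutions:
 g(x) = C1 - 2*x*acos(x) + 2*sqrt(1 - x^2) - 2*exp(3*x)/3


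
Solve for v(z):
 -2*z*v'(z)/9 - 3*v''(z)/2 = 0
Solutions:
 v(z) = C1 + C2*erf(sqrt(6)*z/9)


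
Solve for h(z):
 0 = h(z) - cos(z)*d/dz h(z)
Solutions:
 h(z) = C1*sqrt(sin(z) + 1)/sqrt(sin(z) - 1)


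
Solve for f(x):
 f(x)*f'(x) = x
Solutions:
 f(x) = -sqrt(C1 + x^2)
 f(x) = sqrt(C1 + x^2)


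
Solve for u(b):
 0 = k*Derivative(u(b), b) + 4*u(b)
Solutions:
 u(b) = C1*exp(-4*b/k)


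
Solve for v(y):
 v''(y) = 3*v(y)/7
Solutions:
 v(y) = C1*exp(-sqrt(21)*y/7) + C2*exp(sqrt(21)*y/7)


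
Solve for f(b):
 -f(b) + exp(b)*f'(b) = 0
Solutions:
 f(b) = C1*exp(-exp(-b))


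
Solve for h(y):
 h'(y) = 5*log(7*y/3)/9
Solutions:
 h(y) = C1 + 5*y*log(y)/9 - 5*y*log(3)/9 - 5*y/9 + 5*y*log(7)/9


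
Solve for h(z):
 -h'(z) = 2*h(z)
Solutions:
 h(z) = C1*exp(-2*z)


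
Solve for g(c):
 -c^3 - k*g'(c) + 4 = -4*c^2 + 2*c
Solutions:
 g(c) = C1 - c^4/(4*k) + 4*c^3/(3*k) - c^2/k + 4*c/k


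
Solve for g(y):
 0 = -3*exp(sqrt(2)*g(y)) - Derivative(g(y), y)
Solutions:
 g(y) = sqrt(2)*(2*log(1/(C1 + 3*y)) - log(2))/4


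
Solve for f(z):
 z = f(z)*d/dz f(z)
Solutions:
 f(z) = -sqrt(C1 + z^2)
 f(z) = sqrt(C1 + z^2)


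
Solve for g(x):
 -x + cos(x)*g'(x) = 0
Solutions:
 g(x) = C1 + Integral(x/cos(x), x)


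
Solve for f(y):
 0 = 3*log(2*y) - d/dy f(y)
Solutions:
 f(y) = C1 + 3*y*log(y) - 3*y + y*log(8)


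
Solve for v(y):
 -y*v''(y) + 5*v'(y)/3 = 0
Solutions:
 v(y) = C1 + C2*y^(8/3)


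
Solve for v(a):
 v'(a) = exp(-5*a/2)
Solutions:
 v(a) = C1 - 2*exp(-5*a/2)/5


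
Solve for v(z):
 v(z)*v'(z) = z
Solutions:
 v(z) = -sqrt(C1 + z^2)
 v(z) = sqrt(C1 + z^2)


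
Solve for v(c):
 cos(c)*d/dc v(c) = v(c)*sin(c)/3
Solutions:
 v(c) = C1/cos(c)^(1/3)


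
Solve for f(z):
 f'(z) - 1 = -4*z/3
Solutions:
 f(z) = C1 - 2*z^2/3 + z


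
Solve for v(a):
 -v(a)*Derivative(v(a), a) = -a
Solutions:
 v(a) = -sqrt(C1 + a^2)
 v(a) = sqrt(C1 + a^2)


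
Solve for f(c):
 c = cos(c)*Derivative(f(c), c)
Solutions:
 f(c) = C1 + Integral(c/cos(c), c)


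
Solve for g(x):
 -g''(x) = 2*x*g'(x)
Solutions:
 g(x) = C1 + C2*erf(x)


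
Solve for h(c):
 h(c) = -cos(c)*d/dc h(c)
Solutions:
 h(c) = C1*sqrt(sin(c) - 1)/sqrt(sin(c) + 1)


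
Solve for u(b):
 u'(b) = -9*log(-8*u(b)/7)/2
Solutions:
 2*Integral(1/(log(-_y) - log(7) + 3*log(2)), (_y, u(b)))/9 = C1 - b


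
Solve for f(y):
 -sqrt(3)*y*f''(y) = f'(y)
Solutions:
 f(y) = C1 + C2*y^(1 - sqrt(3)/3)


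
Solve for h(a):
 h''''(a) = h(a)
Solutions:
 h(a) = C1*exp(-a) + C2*exp(a) + C3*sin(a) + C4*cos(a)


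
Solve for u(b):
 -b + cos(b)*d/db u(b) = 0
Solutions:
 u(b) = C1 + Integral(b/cos(b), b)


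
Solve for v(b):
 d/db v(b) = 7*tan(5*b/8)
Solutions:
 v(b) = C1 - 56*log(cos(5*b/8))/5


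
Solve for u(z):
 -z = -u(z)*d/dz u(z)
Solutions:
 u(z) = -sqrt(C1 + z^2)
 u(z) = sqrt(C1 + z^2)


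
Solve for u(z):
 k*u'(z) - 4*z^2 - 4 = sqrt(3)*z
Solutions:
 u(z) = C1 + 4*z^3/(3*k) + sqrt(3)*z^2/(2*k) + 4*z/k


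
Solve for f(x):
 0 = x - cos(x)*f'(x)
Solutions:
 f(x) = C1 + Integral(x/cos(x), x)


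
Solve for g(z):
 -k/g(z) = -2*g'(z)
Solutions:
 g(z) = -sqrt(C1 + k*z)
 g(z) = sqrt(C1 + k*z)


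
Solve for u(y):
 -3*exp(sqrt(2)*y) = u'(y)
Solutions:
 u(y) = C1 - 3*sqrt(2)*exp(sqrt(2)*y)/2


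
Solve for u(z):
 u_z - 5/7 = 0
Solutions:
 u(z) = C1 + 5*z/7


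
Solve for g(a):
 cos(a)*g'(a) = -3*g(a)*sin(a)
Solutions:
 g(a) = C1*cos(a)^3


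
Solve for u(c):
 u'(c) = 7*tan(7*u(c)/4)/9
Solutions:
 u(c) = -4*asin(C1*exp(49*c/36))/7 + 4*pi/7
 u(c) = 4*asin(C1*exp(49*c/36))/7


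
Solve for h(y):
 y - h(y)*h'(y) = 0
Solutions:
 h(y) = -sqrt(C1 + y^2)
 h(y) = sqrt(C1 + y^2)


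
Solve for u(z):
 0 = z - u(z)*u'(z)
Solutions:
 u(z) = -sqrt(C1 + z^2)
 u(z) = sqrt(C1 + z^2)


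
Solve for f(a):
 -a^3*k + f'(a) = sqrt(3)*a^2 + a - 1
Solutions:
 f(a) = C1 + a^4*k/4 + sqrt(3)*a^3/3 + a^2/2 - a


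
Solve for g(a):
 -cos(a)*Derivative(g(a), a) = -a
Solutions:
 g(a) = C1 + Integral(a/cos(a), a)


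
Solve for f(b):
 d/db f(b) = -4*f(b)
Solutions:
 f(b) = C1*exp(-4*b)


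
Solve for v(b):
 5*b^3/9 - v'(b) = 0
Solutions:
 v(b) = C1 + 5*b^4/36


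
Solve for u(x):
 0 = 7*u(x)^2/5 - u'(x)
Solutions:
 u(x) = -5/(C1 + 7*x)


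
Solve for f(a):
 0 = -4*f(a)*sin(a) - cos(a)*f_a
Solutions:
 f(a) = C1*cos(a)^4


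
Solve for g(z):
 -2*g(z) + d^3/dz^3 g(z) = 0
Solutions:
 g(z) = C3*exp(2^(1/3)*z) + (C1*sin(2^(1/3)*sqrt(3)*z/2) + C2*cos(2^(1/3)*sqrt(3)*z/2))*exp(-2^(1/3)*z/2)


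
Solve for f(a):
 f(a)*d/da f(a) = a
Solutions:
 f(a) = -sqrt(C1 + a^2)
 f(a) = sqrt(C1 + a^2)


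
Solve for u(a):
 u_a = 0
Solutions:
 u(a) = C1


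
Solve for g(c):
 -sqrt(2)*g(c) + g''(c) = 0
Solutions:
 g(c) = C1*exp(-2^(1/4)*c) + C2*exp(2^(1/4)*c)


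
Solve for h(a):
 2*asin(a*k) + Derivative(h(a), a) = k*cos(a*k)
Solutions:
 h(a) = C1 + k*Piecewise((sin(a*k)/k, Ne(k, 0)), (a, True)) - 2*Piecewise((a*asin(a*k) + sqrt(-a^2*k^2 + 1)/k, Ne(k, 0)), (0, True))


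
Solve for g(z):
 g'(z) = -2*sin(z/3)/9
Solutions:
 g(z) = C1 + 2*cos(z/3)/3


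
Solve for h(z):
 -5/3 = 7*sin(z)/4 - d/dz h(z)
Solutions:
 h(z) = C1 + 5*z/3 - 7*cos(z)/4


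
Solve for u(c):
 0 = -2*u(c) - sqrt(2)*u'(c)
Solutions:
 u(c) = C1*exp(-sqrt(2)*c)


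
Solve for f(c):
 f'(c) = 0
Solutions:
 f(c) = C1


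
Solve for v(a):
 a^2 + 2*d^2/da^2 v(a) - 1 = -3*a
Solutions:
 v(a) = C1 + C2*a - a^4/24 - a^3/4 + a^2/4


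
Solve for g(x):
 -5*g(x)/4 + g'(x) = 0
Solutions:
 g(x) = C1*exp(5*x/4)


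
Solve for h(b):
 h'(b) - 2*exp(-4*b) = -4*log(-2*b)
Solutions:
 h(b) = C1 - 4*b*log(-b) + 4*b*(1 - log(2)) - exp(-4*b)/2


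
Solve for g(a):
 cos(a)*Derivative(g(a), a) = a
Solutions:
 g(a) = C1 + Integral(a/cos(a), a)


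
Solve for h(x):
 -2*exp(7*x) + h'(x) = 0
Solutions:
 h(x) = C1 + 2*exp(7*x)/7


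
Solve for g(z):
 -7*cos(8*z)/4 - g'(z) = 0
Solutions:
 g(z) = C1 - 7*sin(8*z)/32


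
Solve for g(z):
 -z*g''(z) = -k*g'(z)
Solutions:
 g(z) = C1 + z^(re(k) + 1)*(C2*sin(log(z)*Abs(im(k))) + C3*cos(log(z)*im(k)))


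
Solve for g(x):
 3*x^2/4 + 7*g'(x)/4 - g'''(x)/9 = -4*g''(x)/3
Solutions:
 g(x) = C1 + C2*exp(3*x*(2 + sqrt(23)/2)) + C3*exp(3*x*(2 - sqrt(23)/2)) - x^3/7 + 16*x^2/49 - 568*x/1029


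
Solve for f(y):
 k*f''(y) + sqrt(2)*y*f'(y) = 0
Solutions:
 f(y) = C1 + C2*sqrt(k)*erf(2^(3/4)*y*sqrt(1/k)/2)


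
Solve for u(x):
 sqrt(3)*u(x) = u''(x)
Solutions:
 u(x) = C1*exp(-3^(1/4)*x) + C2*exp(3^(1/4)*x)


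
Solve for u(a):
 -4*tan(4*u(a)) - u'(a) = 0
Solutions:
 u(a) = -asin(C1*exp(-16*a))/4 + pi/4
 u(a) = asin(C1*exp(-16*a))/4


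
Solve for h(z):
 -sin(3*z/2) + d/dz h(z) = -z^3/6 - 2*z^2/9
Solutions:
 h(z) = C1 - z^4/24 - 2*z^3/27 - 2*cos(3*z/2)/3


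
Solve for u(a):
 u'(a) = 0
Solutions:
 u(a) = C1


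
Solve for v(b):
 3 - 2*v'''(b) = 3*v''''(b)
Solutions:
 v(b) = C1 + C2*b + C3*b^2 + C4*exp(-2*b/3) + b^3/4


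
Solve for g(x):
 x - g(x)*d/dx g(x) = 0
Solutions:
 g(x) = -sqrt(C1 + x^2)
 g(x) = sqrt(C1 + x^2)


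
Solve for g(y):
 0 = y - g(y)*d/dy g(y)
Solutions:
 g(y) = -sqrt(C1 + y^2)
 g(y) = sqrt(C1 + y^2)


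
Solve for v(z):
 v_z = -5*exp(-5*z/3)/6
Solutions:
 v(z) = C1 + exp(-5*z/3)/2


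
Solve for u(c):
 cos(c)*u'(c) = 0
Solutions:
 u(c) = C1


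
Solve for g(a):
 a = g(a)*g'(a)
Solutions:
 g(a) = -sqrt(C1 + a^2)
 g(a) = sqrt(C1 + a^2)


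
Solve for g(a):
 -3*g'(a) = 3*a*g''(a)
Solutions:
 g(a) = C1 + C2*log(a)


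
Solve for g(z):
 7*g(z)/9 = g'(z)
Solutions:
 g(z) = C1*exp(7*z/9)


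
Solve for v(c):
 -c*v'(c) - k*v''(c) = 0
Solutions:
 v(c) = C1 + C2*sqrt(k)*erf(sqrt(2)*c*sqrt(1/k)/2)


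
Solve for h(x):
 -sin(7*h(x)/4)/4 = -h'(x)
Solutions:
 -x/4 + 2*log(cos(7*h(x)/4) - 1)/7 - 2*log(cos(7*h(x)/4) + 1)/7 = C1


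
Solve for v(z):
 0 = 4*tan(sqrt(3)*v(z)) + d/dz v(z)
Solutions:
 v(z) = sqrt(3)*(pi - asin(C1*exp(-4*sqrt(3)*z)))/3
 v(z) = sqrt(3)*asin(C1*exp(-4*sqrt(3)*z))/3


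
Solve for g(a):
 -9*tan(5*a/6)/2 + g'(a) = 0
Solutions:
 g(a) = C1 - 27*log(cos(5*a/6))/5


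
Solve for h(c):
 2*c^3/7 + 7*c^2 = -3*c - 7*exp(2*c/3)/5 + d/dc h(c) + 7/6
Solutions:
 h(c) = C1 + c^4/14 + 7*c^3/3 + 3*c^2/2 - 7*c/6 + 21*exp(2*c/3)/10


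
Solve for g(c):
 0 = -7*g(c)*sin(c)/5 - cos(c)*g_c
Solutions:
 g(c) = C1*cos(c)^(7/5)


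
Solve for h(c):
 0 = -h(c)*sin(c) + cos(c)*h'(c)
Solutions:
 h(c) = C1/cos(c)


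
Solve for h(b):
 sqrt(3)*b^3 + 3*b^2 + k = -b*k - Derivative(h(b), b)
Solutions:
 h(b) = C1 - sqrt(3)*b^4/4 - b^3 - b^2*k/2 - b*k


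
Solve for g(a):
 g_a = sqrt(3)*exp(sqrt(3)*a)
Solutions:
 g(a) = C1 + exp(sqrt(3)*a)


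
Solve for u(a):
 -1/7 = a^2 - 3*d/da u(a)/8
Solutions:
 u(a) = C1 + 8*a^3/9 + 8*a/21


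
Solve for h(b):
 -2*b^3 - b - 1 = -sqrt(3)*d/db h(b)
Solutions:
 h(b) = C1 + sqrt(3)*b^4/6 + sqrt(3)*b^2/6 + sqrt(3)*b/3


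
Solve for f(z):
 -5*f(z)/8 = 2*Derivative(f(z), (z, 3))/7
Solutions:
 f(z) = C3*exp(-2^(2/3)*35^(1/3)*z/4) + (C1*sin(2^(2/3)*sqrt(3)*35^(1/3)*z/8) + C2*cos(2^(2/3)*sqrt(3)*35^(1/3)*z/8))*exp(2^(2/3)*35^(1/3)*z/8)


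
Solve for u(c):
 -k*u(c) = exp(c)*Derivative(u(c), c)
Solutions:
 u(c) = C1*exp(k*exp(-c))


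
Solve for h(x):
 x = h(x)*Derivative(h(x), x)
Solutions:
 h(x) = -sqrt(C1 + x^2)
 h(x) = sqrt(C1 + x^2)


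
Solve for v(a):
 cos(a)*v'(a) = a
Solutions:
 v(a) = C1 + Integral(a/cos(a), a)


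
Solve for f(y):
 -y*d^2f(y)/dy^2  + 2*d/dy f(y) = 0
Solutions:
 f(y) = C1 + C2*y^3


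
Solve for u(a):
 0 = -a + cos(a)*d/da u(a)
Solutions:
 u(a) = C1 + Integral(a/cos(a), a)


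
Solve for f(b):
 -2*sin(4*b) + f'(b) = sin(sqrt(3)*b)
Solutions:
 f(b) = C1 - cos(4*b)/2 - sqrt(3)*cos(sqrt(3)*b)/3


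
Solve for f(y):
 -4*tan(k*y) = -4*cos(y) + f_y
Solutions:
 f(y) = C1 - 4*Piecewise((-log(cos(k*y))/k, Ne(k, 0)), (0, True)) + 4*sin(y)


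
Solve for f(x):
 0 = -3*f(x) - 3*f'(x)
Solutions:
 f(x) = C1*exp(-x)


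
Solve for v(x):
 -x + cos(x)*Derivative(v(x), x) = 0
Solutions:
 v(x) = C1 + Integral(x/cos(x), x)


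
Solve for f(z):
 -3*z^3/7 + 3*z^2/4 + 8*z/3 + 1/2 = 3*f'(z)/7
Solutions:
 f(z) = C1 - z^4/4 + 7*z^3/12 + 28*z^2/9 + 7*z/6


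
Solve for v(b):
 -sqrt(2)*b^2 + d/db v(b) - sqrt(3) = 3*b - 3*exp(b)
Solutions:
 v(b) = C1 + sqrt(2)*b^3/3 + 3*b^2/2 + sqrt(3)*b - 3*exp(b)


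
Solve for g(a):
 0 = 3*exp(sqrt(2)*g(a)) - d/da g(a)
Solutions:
 g(a) = sqrt(2)*(2*log(-1/(C1 + 3*a)) - log(2))/4


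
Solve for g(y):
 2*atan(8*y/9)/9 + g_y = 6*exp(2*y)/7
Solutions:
 g(y) = C1 - 2*y*atan(8*y/9)/9 + 3*exp(2*y)/7 + log(64*y^2 + 81)/8


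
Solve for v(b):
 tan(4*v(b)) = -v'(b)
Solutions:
 v(b) = -asin(C1*exp(-4*b))/4 + pi/4
 v(b) = asin(C1*exp(-4*b))/4


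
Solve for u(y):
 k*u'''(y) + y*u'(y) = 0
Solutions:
 u(y) = C1 + Integral(C2*airyai(y*(-1/k)^(1/3)) + C3*airybi(y*(-1/k)^(1/3)), y)


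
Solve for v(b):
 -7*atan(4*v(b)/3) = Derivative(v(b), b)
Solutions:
 Integral(1/atan(4*_y/3), (_y, v(b))) = C1 - 7*b


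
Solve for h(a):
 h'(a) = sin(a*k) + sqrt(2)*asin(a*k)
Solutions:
 h(a) = C1 + Piecewise((-cos(a*k)/k, Ne(k, 0)), (0, True)) + sqrt(2)*Piecewise((a*asin(a*k) + sqrt(-a^2*k^2 + 1)/k, Ne(k, 0)), (0, True))


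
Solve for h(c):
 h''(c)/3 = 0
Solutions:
 h(c) = C1 + C2*c


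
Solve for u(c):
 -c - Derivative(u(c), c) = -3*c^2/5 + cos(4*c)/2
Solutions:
 u(c) = C1 + c^3/5 - c^2/2 - sin(4*c)/8


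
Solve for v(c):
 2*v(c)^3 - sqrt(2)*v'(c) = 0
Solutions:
 v(c) = -sqrt(2)*sqrt(-1/(C1 + sqrt(2)*c))/2
 v(c) = sqrt(2)*sqrt(-1/(C1 + sqrt(2)*c))/2


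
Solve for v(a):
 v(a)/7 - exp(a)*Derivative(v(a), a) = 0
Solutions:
 v(a) = C1*exp(-exp(-a)/7)


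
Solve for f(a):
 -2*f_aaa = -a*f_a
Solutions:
 f(a) = C1 + Integral(C2*airyai(2^(2/3)*a/2) + C3*airybi(2^(2/3)*a/2), a)


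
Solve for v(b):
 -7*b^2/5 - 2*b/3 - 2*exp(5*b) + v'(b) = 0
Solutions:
 v(b) = C1 + 7*b^3/15 + b^2/3 + 2*exp(5*b)/5


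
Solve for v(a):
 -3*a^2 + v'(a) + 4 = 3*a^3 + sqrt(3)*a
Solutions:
 v(a) = C1 + 3*a^4/4 + a^3 + sqrt(3)*a^2/2 - 4*a


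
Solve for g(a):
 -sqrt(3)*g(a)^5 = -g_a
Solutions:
 g(a) = -(-1/(C1 + 4*sqrt(3)*a))^(1/4)
 g(a) = (-1/(C1 + 4*sqrt(3)*a))^(1/4)
 g(a) = -I*(-1/(C1 + 4*sqrt(3)*a))^(1/4)
 g(a) = I*(-1/(C1 + 4*sqrt(3)*a))^(1/4)


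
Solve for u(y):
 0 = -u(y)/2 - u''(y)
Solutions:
 u(y) = C1*sin(sqrt(2)*y/2) + C2*cos(sqrt(2)*y/2)


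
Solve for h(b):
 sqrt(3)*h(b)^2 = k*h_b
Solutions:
 h(b) = -k/(C1*k + sqrt(3)*b)


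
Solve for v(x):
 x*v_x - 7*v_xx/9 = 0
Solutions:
 v(x) = C1 + C2*erfi(3*sqrt(14)*x/14)


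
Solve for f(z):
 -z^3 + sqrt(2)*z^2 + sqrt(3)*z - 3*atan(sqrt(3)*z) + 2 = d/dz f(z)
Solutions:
 f(z) = C1 - z^4/4 + sqrt(2)*z^3/3 + sqrt(3)*z^2/2 - 3*z*atan(sqrt(3)*z) + 2*z + sqrt(3)*log(3*z^2 + 1)/2


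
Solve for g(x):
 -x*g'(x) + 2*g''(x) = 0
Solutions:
 g(x) = C1 + C2*erfi(x/2)


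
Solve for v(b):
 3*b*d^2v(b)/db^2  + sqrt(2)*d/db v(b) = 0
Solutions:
 v(b) = C1 + C2*b^(1 - sqrt(2)/3)


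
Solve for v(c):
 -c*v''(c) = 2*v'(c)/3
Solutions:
 v(c) = C1 + C2*c^(1/3)


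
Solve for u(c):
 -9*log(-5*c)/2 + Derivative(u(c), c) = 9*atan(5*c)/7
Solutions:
 u(c) = C1 + 9*c*log(-c)/2 + 9*c*atan(5*c)/7 - 9*c/2 + 9*c*log(5)/2 - 9*log(25*c^2 + 1)/70


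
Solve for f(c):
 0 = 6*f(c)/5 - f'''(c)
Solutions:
 f(c) = C3*exp(5^(2/3)*6^(1/3)*c/5) + (C1*sin(2^(1/3)*3^(5/6)*5^(2/3)*c/10) + C2*cos(2^(1/3)*3^(5/6)*5^(2/3)*c/10))*exp(-5^(2/3)*6^(1/3)*c/10)


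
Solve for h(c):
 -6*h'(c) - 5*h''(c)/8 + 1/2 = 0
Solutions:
 h(c) = C1 + C2*exp(-48*c/5) + c/12


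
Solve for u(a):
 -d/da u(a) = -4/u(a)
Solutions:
 u(a) = -sqrt(C1 + 8*a)
 u(a) = sqrt(C1 + 8*a)


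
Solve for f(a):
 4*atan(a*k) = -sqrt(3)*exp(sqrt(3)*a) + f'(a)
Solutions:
 f(a) = C1 + 4*Piecewise((a*atan(a*k) - log(a^2*k^2 + 1)/(2*k), Ne(k, 0)), (0, True)) + exp(sqrt(3)*a)


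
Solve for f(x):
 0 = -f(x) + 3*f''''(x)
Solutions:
 f(x) = C1*exp(-3^(3/4)*x/3) + C2*exp(3^(3/4)*x/3) + C3*sin(3^(3/4)*x/3) + C4*cos(3^(3/4)*x/3)


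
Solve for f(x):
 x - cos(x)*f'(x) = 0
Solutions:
 f(x) = C1 + Integral(x/cos(x), x)


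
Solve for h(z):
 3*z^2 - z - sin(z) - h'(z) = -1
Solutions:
 h(z) = C1 + z^3 - z^2/2 + z + cos(z)


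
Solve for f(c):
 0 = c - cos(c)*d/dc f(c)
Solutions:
 f(c) = C1 + Integral(c/cos(c), c)


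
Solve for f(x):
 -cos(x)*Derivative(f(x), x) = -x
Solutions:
 f(x) = C1 + Integral(x/cos(x), x)


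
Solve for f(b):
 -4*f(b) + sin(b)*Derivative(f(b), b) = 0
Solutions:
 f(b) = C1*(cos(b)^2 - 2*cos(b) + 1)/(cos(b)^2 + 2*cos(b) + 1)


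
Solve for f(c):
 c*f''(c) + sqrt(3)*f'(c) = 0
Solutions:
 f(c) = C1 + C2*c^(1 - sqrt(3))


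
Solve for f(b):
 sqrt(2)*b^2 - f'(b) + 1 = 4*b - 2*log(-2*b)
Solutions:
 f(b) = C1 + sqrt(2)*b^3/3 - 2*b^2 + 2*b*log(-b) + b*(-1 + 2*log(2))


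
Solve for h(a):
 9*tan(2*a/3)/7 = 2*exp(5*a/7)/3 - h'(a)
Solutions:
 h(a) = C1 + 14*exp(5*a/7)/15 + 27*log(cos(2*a/3))/14


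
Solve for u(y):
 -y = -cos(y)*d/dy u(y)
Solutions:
 u(y) = C1 + Integral(y/cos(y), y)


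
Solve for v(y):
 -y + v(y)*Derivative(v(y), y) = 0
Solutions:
 v(y) = -sqrt(C1 + y^2)
 v(y) = sqrt(C1 + y^2)


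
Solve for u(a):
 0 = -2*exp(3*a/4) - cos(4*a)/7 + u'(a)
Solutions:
 u(a) = C1 + 8*exp(3*a/4)/3 + sin(4*a)/28


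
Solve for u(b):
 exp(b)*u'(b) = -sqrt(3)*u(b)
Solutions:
 u(b) = C1*exp(sqrt(3)*exp(-b))


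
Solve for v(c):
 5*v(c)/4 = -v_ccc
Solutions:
 v(c) = C3*exp(-10^(1/3)*c/2) + (C1*sin(10^(1/3)*sqrt(3)*c/4) + C2*cos(10^(1/3)*sqrt(3)*c/4))*exp(10^(1/3)*c/4)


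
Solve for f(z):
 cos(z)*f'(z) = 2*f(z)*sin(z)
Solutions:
 f(z) = C1/cos(z)^2


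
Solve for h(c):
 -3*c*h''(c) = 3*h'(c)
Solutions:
 h(c) = C1 + C2*log(c)


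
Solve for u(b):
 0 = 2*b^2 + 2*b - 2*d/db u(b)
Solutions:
 u(b) = C1 + b^3/3 + b^2/2


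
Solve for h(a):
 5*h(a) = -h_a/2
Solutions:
 h(a) = C1*exp(-10*a)


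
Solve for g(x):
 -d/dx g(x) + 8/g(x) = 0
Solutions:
 g(x) = -sqrt(C1 + 16*x)
 g(x) = sqrt(C1 + 16*x)


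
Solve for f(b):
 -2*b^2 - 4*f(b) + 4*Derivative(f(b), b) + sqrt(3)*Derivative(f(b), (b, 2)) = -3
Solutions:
 f(b) = C1*exp(2*sqrt(3)*b*(-1 + sqrt(1 + sqrt(3)))/3) + C2*exp(-2*sqrt(3)*b*(1 + sqrt(1 + sqrt(3)))/3) - b^2/2 - b - sqrt(3)/4 - 1/4


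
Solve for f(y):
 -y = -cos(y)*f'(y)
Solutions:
 f(y) = C1 + Integral(y/cos(y), y)


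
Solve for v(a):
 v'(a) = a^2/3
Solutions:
 v(a) = C1 + a^3/9


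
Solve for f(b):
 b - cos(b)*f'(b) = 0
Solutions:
 f(b) = C1 + Integral(b/cos(b), b)


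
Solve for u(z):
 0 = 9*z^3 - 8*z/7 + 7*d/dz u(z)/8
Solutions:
 u(z) = C1 - 18*z^4/7 + 32*z^2/49


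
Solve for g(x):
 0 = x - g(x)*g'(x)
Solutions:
 g(x) = -sqrt(C1 + x^2)
 g(x) = sqrt(C1 + x^2)


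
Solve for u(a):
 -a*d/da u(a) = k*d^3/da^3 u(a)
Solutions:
 u(a) = C1 + Integral(C2*airyai(a*(-1/k)^(1/3)) + C3*airybi(a*(-1/k)^(1/3)), a)


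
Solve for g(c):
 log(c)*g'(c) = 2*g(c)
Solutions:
 g(c) = C1*exp(2*li(c))


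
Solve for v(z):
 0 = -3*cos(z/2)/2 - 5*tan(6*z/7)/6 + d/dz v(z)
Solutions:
 v(z) = C1 - 35*log(cos(6*z/7))/36 + 3*sin(z/2)


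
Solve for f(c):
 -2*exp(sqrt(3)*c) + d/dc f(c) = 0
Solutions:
 f(c) = C1 + 2*sqrt(3)*exp(sqrt(3)*c)/3


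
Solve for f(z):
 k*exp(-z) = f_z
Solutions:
 f(z) = C1 - k*exp(-z)


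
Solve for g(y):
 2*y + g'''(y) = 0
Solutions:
 g(y) = C1 + C2*y + C3*y^2 - y^4/12


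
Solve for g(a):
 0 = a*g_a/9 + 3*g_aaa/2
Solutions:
 g(a) = C1 + Integral(C2*airyai(-2^(1/3)*a/3) + C3*airybi(-2^(1/3)*a/3), a)


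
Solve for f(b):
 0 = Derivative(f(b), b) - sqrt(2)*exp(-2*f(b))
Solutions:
 f(b) = log(-sqrt(C1 + 2*sqrt(2)*b))
 f(b) = log(C1 + 2*sqrt(2)*b)/2


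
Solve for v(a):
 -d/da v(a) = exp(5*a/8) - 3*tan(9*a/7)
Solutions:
 v(a) = C1 - 8*exp(5*a/8)/5 - 7*log(cos(9*a/7))/3


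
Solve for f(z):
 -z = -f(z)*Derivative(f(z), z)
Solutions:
 f(z) = -sqrt(C1 + z^2)
 f(z) = sqrt(C1 + z^2)


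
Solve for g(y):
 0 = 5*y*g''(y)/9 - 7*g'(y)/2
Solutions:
 g(y) = C1 + C2*y^(73/10)


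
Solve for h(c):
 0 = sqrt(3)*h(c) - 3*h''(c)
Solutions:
 h(c) = C1*exp(-3^(3/4)*c/3) + C2*exp(3^(3/4)*c/3)


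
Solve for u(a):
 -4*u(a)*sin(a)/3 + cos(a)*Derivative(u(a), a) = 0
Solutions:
 u(a) = C1/cos(a)^(4/3)


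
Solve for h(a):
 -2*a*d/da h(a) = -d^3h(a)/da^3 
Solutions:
 h(a) = C1 + Integral(C2*airyai(2^(1/3)*a) + C3*airybi(2^(1/3)*a), a)


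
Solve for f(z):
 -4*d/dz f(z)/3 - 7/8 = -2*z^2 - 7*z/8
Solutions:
 f(z) = C1 + z^3/2 + 21*z^2/64 - 21*z/32


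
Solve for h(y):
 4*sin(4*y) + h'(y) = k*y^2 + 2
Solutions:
 h(y) = C1 + k*y^3/3 + 2*y + cos(4*y)


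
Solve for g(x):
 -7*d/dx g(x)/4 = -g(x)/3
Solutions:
 g(x) = C1*exp(4*x/21)


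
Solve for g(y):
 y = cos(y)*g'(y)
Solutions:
 g(y) = C1 + Integral(y/cos(y), y)


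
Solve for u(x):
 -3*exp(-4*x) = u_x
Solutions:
 u(x) = C1 + 3*exp(-4*x)/4


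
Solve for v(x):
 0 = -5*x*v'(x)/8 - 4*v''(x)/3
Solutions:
 v(x) = C1 + C2*erf(sqrt(15)*x/8)


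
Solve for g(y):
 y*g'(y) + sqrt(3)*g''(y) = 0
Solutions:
 g(y) = C1 + C2*erf(sqrt(2)*3^(3/4)*y/6)


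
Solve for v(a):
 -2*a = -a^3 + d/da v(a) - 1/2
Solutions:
 v(a) = C1 + a^4/4 - a^2 + a/2


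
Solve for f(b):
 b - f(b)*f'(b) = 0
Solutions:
 f(b) = -sqrt(C1 + b^2)
 f(b) = sqrt(C1 + b^2)


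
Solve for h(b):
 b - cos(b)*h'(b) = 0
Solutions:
 h(b) = C1 + Integral(b/cos(b), b)


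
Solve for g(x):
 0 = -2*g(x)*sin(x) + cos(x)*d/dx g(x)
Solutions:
 g(x) = C1/cos(x)^2


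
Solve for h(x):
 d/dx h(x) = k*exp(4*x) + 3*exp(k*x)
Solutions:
 h(x) = C1 + k*exp(4*x)/4 + 3*exp(k*x)/k


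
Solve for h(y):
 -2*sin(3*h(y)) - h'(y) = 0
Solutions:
 h(y) = -acos((-C1 - exp(12*y))/(C1 - exp(12*y)))/3 + 2*pi/3
 h(y) = acos((-C1 - exp(12*y))/(C1 - exp(12*y)))/3


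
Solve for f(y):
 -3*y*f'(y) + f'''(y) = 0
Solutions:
 f(y) = C1 + Integral(C2*airyai(3^(1/3)*y) + C3*airybi(3^(1/3)*y), y)


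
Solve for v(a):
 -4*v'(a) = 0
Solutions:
 v(a) = C1


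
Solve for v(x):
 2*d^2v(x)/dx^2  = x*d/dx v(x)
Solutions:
 v(x) = C1 + C2*erfi(x/2)


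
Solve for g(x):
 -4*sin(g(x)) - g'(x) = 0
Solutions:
 g(x) = -acos((-C1 - exp(8*x))/(C1 - exp(8*x))) + 2*pi
 g(x) = acos((-C1 - exp(8*x))/(C1 - exp(8*x)))


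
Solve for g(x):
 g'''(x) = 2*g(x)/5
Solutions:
 g(x) = C3*exp(2^(1/3)*5^(2/3)*x/5) + (C1*sin(2^(1/3)*sqrt(3)*5^(2/3)*x/10) + C2*cos(2^(1/3)*sqrt(3)*5^(2/3)*x/10))*exp(-2^(1/3)*5^(2/3)*x/10)


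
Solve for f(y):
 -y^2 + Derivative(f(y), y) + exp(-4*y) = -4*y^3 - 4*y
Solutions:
 f(y) = C1 - y^4 + y^3/3 - 2*y^2 + exp(-4*y)/4


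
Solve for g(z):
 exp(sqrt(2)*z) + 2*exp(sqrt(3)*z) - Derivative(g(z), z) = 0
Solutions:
 g(z) = C1 + sqrt(2)*exp(sqrt(2)*z)/2 + 2*sqrt(3)*exp(sqrt(3)*z)/3


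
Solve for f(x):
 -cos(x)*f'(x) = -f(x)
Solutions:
 f(x) = C1*sqrt(sin(x) + 1)/sqrt(sin(x) - 1)


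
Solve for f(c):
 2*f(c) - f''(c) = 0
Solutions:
 f(c) = C1*exp(-sqrt(2)*c) + C2*exp(sqrt(2)*c)


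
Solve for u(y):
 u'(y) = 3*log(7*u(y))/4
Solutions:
 -4*Integral(1/(log(_y) + log(7)), (_y, u(y)))/3 = C1 - y


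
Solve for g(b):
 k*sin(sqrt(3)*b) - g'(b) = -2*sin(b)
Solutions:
 g(b) = C1 - sqrt(3)*k*cos(sqrt(3)*b)/3 - 2*cos(b)


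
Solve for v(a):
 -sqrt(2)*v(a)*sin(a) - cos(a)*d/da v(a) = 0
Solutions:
 v(a) = C1*cos(a)^(sqrt(2))


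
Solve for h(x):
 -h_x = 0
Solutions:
 h(x) = C1


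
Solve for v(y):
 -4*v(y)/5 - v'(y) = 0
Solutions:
 v(y) = C1*exp(-4*y/5)


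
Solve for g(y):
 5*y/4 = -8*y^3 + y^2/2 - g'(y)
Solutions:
 g(y) = C1 - 2*y^4 + y^3/6 - 5*y^2/8


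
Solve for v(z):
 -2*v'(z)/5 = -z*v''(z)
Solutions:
 v(z) = C1 + C2*z^(7/5)


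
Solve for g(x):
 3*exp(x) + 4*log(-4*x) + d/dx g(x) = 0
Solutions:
 g(x) = C1 - 4*x*log(-x) + 4*x*(1 - 2*log(2)) - 3*exp(x)


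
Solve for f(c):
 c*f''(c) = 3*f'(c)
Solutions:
 f(c) = C1 + C2*c^4


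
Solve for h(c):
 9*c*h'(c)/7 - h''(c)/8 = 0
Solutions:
 h(c) = C1 + C2*erfi(6*sqrt(7)*c/7)


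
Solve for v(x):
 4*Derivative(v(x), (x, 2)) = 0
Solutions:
 v(x) = C1 + C2*x


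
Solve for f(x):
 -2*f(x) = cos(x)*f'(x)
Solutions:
 f(x) = C1*(sin(x) - 1)/(sin(x) + 1)


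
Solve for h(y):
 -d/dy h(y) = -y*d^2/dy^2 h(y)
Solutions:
 h(y) = C1 + C2*y^2


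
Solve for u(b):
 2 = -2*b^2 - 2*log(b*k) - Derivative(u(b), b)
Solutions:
 u(b) = C1 - 2*b^3/3 - 2*b*log(b*k)


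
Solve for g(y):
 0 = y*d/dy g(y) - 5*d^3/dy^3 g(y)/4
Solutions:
 g(y) = C1 + Integral(C2*airyai(10^(2/3)*y/5) + C3*airybi(10^(2/3)*y/5), y)


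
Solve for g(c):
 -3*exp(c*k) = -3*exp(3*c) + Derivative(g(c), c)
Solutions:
 g(c) = C1 + exp(3*c) - 3*exp(c*k)/k


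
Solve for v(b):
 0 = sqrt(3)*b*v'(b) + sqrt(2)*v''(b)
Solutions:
 v(b) = C1 + C2*erf(6^(1/4)*b/2)


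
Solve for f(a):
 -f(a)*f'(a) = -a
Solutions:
 f(a) = -sqrt(C1 + a^2)
 f(a) = sqrt(C1 + a^2)


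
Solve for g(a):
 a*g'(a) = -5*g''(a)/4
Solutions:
 g(a) = C1 + C2*erf(sqrt(10)*a/5)


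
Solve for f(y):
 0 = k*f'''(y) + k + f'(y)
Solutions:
 f(y) = C1 + C2*exp(-y*sqrt(-1/k)) + C3*exp(y*sqrt(-1/k)) - k*y


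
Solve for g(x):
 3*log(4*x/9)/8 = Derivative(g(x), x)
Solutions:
 g(x) = C1 + 3*x*log(x)/8 - 3*x*log(3)/4 - 3*x/8 + 3*x*log(2)/4


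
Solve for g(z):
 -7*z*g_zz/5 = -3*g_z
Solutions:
 g(z) = C1 + C2*z^(22/7)


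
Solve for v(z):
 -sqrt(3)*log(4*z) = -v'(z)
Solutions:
 v(z) = C1 + sqrt(3)*z*log(z) - sqrt(3)*z + 2*sqrt(3)*z*log(2)


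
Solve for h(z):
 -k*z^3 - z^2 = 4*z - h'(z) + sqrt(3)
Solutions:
 h(z) = C1 + k*z^4/4 + z^3/3 + 2*z^2 + sqrt(3)*z


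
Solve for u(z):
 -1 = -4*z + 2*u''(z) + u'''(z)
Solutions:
 u(z) = C1 + C2*z + C3*exp(-2*z) + z^3/3 - 3*z^2/4


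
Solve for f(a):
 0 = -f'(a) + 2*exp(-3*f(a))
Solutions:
 f(a) = log(C1 + 6*a)/3
 f(a) = log((-3^(1/3) - 3^(5/6)*I)*(C1 + 2*a)^(1/3)/2)
 f(a) = log((-3^(1/3) + 3^(5/6)*I)*(C1 + 2*a)^(1/3)/2)


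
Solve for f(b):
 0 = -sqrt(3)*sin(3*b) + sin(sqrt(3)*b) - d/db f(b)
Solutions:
 f(b) = C1 + sqrt(3)*cos(3*b)/3 - sqrt(3)*cos(sqrt(3)*b)/3


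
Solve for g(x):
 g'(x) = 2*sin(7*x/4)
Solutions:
 g(x) = C1 - 8*cos(7*x/4)/7


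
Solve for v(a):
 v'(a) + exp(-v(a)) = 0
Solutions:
 v(a) = log(C1 - a)


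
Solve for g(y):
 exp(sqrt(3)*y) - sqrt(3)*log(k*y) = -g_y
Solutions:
 g(y) = C1 + sqrt(3)*y*log(k*y) - sqrt(3)*y - sqrt(3)*exp(sqrt(3)*y)/3


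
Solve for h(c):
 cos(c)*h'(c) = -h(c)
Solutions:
 h(c) = C1*sqrt(sin(c) - 1)/sqrt(sin(c) + 1)


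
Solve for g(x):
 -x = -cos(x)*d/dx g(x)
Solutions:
 g(x) = C1 + Integral(x/cos(x), x)


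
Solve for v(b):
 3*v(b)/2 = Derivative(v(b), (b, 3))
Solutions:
 v(b) = C3*exp(2^(2/3)*3^(1/3)*b/2) + (C1*sin(2^(2/3)*3^(5/6)*b/4) + C2*cos(2^(2/3)*3^(5/6)*b/4))*exp(-2^(2/3)*3^(1/3)*b/4)


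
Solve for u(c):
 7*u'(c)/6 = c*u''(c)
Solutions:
 u(c) = C1 + C2*c^(13/6)


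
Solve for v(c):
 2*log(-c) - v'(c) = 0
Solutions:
 v(c) = C1 + 2*c*log(-c) - 2*c


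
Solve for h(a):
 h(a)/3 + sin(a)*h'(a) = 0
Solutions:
 h(a) = C1*(cos(a) + 1)^(1/6)/(cos(a) - 1)^(1/6)


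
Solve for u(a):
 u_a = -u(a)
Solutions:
 u(a) = C1*exp(-a)


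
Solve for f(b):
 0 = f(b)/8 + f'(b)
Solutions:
 f(b) = C1*exp(-b/8)


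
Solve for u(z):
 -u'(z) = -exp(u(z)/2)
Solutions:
 u(z) = 2*log(-1/(C1 + z)) + 2*log(2)


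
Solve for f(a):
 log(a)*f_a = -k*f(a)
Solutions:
 f(a) = C1*exp(-k*li(a))


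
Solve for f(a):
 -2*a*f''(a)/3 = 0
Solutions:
 f(a) = C1 + C2*a


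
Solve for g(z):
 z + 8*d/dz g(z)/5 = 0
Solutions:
 g(z) = C1 - 5*z^2/16


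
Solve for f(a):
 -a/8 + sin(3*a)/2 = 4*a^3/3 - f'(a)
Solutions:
 f(a) = C1 + a^4/3 + a^2/16 + cos(3*a)/6


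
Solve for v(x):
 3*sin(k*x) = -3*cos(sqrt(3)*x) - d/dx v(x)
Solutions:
 v(x) = C1 - sqrt(3)*sin(sqrt(3)*x) + 3*cos(k*x)/k


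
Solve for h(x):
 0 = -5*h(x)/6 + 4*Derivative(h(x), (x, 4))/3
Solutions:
 h(x) = C1*exp(-10^(1/4)*x/2) + C2*exp(10^(1/4)*x/2) + C3*sin(10^(1/4)*x/2) + C4*cos(10^(1/4)*x/2)


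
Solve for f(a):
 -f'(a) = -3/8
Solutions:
 f(a) = C1 + 3*a/8


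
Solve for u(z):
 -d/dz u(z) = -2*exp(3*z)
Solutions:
 u(z) = C1 + 2*exp(3*z)/3


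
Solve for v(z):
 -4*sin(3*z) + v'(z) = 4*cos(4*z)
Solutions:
 v(z) = C1 + sin(4*z) - 4*cos(3*z)/3


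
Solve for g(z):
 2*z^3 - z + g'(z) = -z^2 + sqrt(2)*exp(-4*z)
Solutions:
 g(z) = C1 - z^4/2 - z^3/3 + z^2/2 - sqrt(2)*exp(-4*z)/4


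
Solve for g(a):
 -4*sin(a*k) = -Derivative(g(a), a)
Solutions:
 g(a) = C1 - 4*cos(a*k)/k


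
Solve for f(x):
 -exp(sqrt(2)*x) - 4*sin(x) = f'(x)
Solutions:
 f(x) = C1 - sqrt(2)*exp(sqrt(2)*x)/2 + 4*cos(x)


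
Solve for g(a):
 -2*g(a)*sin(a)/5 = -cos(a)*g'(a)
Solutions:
 g(a) = C1/cos(a)^(2/5)


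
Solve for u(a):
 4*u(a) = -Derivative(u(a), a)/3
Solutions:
 u(a) = C1*exp(-12*a)


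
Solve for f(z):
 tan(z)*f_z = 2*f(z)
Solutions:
 f(z) = C1*sin(z)^2


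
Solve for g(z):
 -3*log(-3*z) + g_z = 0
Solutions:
 g(z) = C1 + 3*z*log(-z) + 3*z*(-1 + log(3))


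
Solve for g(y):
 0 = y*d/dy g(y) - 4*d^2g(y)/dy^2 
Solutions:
 g(y) = C1 + C2*erfi(sqrt(2)*y/4)


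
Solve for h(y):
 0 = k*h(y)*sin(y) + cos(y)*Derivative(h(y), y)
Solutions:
 h(y) = C1*exp(k*log(cos(y)))


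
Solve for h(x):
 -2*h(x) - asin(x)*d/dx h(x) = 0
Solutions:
 h(x) = C1*exp(-2*Integral(1/asin(x), x))


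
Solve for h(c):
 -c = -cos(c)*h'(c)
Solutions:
 h(c) = C1 + Integral(c/cos(c), c)


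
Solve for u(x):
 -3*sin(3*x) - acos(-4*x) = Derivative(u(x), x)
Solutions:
 u(x) = C1 - x*acos(-4*x) - sqrt(1 - 16*x^2)/4 + cos(3*x)


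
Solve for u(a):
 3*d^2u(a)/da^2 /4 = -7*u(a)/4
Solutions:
 u(a) = C1*sin(sqrt(21)*a/3) + C2*cos(sqrt(21)*a/3)


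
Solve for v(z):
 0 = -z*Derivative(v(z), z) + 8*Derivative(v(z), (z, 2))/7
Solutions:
 v(z) = C1 + C2*erfi(sqrt(7)*z/4)


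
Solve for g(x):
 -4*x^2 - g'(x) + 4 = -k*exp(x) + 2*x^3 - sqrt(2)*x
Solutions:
 g(x) = C1 + k*exp(x) - x^4/2 - 4*x^3/3 + sqrt(2)*x^2/2 + 4*x


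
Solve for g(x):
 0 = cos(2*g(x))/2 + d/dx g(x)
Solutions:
 g(x) = -asin((C1 + exp(2*x))/(C1 - exp(2*x)))/2 + pi/2
 g(x) = asin((C1 + exp(2*x))/(C1 - exp(2*x)))/2


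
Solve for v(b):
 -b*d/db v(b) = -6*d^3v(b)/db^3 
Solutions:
 v(b) = C1 + Integral(C2*airyai(6^(2/3)*b/6) + C3*airybi(6^(2/3)*b/6), b)


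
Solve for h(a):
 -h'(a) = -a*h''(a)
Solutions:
 h(a) = C1 + C2*a^2


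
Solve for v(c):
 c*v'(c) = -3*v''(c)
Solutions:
 v(c) = C1 + C2*erf(sqrt(6)*c/6)


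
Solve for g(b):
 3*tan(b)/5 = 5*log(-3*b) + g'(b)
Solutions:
 g(b) = C1 - 5*b*log(-b) - 5*b*log(3) + 5*b - 3*log(cos(b))/5


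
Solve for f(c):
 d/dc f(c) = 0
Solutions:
 f(c) = C1


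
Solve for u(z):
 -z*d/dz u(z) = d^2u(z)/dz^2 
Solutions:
 u(z) = C1 + C2*erf(sqrt(2)*z/2)


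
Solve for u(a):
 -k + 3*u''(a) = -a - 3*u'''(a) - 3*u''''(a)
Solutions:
 u(a) = C1 + C2*a - a^3/18 + a^2*(k + 1)/6 + (C3*sin(sqrt(3)*a/2) + C4*cos(sqrt(3)*a/2))*exp(-a/2)


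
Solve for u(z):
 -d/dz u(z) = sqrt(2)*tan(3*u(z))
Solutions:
 u(z) = -asin(C1*exp(-3*sqrt(2)*z))/3 + pi/3
 u(z) = asin(C1*exp(-3*sqrt(2)*z))/3


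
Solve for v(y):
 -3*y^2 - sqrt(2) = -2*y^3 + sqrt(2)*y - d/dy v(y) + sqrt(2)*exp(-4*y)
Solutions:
 v(y) = C1 - y^4/2 + y^3 + sqrt(2)*y^2/2 + sqrt(2)*y - sqrt(2)*exp(-4*y)/4


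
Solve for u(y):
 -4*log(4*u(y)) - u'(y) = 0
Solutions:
 Integral(1/(log(_y) + 2*log(2)), (_y, u(y)))/4 = C1 - y


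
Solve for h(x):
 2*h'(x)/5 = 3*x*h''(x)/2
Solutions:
 h(x) = C1 + C2*x^(19/15)


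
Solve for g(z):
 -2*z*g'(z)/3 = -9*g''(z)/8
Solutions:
 g(z) = C1 + C2*erfi(2*sqrt(6)*z/9)


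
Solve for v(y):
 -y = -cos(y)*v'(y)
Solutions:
 v(y) = C1 + Integral(y/cos(y), y)


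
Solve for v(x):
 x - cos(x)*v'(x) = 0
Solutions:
 v(x) = C1 + Integral(x/cos(x), x)


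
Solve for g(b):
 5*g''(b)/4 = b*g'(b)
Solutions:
 g(b) = C1 + C2*erfi(sqrt(10)*b/5)


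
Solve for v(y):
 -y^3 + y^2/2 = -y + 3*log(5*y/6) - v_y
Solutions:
 v(y) = C1 + y^4/4 - y^3/6 - y^2/2 + 3*y*log(y) - 3*y + y*log(125/216)


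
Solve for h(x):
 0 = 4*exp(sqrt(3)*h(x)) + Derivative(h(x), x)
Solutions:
 h(x) = sqrt(3)*(2*log(1/(C1 + 4*x)) - log(3))/6


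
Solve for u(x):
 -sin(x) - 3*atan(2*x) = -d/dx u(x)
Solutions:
 u(x) = C1 + 3*x*atan(2*x) - 3*log(4*x^2 + 1)/4 - cos(x)


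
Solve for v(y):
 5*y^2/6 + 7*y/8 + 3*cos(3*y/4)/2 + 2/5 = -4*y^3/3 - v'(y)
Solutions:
 v(y) = C1 - y^4/3 - 5*y^3/18 - 7*y^2/16 - 2*y/5 - 2*sin(3*y/4)


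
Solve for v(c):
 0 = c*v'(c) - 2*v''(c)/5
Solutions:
 v(c) = C1 + C2*erfi(sqrt(5)*c/2)


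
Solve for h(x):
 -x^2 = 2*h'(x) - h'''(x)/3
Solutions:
 h(x) = C1 + C2*exp(-sqrt(6)*x) + C3*exp(sqrt(6)*x) - x^3/6 - x/6


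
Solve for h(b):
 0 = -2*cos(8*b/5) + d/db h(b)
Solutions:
 h(b) = C1 + 5*sin(8*b/5)/4


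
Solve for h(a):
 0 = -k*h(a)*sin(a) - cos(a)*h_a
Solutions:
 h(a) = C1*exp(k*log(cos(a)))


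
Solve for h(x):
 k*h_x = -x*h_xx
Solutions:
 h(x) = C1 + x^(1 - re(k))*(C2*sin(log(x)*Abs(im(k))) + C3*cos(log(x)*im(k)))


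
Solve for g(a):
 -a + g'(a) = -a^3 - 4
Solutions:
 g(a) = C1 - a^4/4 + a^2/2 - 4*a
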